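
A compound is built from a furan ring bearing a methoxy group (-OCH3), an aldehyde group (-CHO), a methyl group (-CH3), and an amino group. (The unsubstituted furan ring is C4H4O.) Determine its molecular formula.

C7H9NO3

Atom tally by fragment:
  furan ring core → C:4 H:4 O:1
  (− 4 ring H displaced by substituents)
  + OCH3 → C:1 H:3 O:1
  + CHO → C:1 H:1 O:1
  + CH3 → C:1 H:3
  + NH2 → N:1 H:2
Element totals:
  C: 7
  H: 9
  N: 1
  O: 3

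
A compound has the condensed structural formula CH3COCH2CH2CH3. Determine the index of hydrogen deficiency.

1

Element totals:
  C: 5
  H: 10
  O: 1
Molecular formula: C5H10O.
DoU = (2C + 2 + N − H − X) / 2 = (2·5 + 2 + 0 − 10 − 0) / 2 = 1.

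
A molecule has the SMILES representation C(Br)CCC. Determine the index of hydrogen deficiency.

Atom tally by fragment:
  BrCH2 → C:1 H:2 Br:1
  CH2 → C:1 H:2
  CH2 → C:1 H:2
  CH3 → C:1 H:3
Element totals:
  C: 4
  H: 9
  Br: 1
Molecular formula: C4H9Br.
DoU = (2C + 2 + N − H − X) / 2 = (2·4 + 2 + 0 − 9 − 1) / 2 = 0.

0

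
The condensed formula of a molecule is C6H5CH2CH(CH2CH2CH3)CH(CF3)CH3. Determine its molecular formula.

C14H19F3

Atom tally by fragment:
  C6H5CH2 → C:7 H:7
  CH(CH2CH2CH3) → C:4 H:8
  CH(CF3) → C:2 H:1 F:3
  CH3 → C:1 H:3
Element totals:
  C: 14
  H: 19
  F: 3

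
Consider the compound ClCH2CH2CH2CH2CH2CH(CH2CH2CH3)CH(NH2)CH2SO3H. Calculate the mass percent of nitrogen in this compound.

Atom tally by fragment:
  ClCH2 → C:1 H:2 Cl:1
  CH2 → C:1 H:2
  CH2 → C:1 H:2
  CH2 → C:1 H:2
  CH2 → C:1 H:2
  CH(CH2CH2CH3) → C:4 H:8
  CH(NH2) → C:1 H:3 N:1
  CH2SO3H → C:1 H:3 S:1 O:3
Element totals:
  C: 11
  H: 24
  Cl: 1
  N: 1
  O: 3
  S: 1
Molecular formula: C11H24ClNO3S.
Molar mass = 285.827 g/mol.
Mass from N: 1 × 14.007 = 14.007 g/mol.
%N = 14.007 / 285.827 × 100 = 4.90%.

4.90%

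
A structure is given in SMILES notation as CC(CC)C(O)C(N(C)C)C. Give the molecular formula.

C9H21NO

Atom tally by fragment:
  CH3 → C:1 H:3
  CH(C2H5) → C:3 H:6
  CH(OH) → C:1 H:2 O:1
  CH(N(CH3)2) → C:3 H:7 N:1
  CH3 → C:1 H:3
Element totals:
  C: 9
  H: 21
  N: 1
  O: 1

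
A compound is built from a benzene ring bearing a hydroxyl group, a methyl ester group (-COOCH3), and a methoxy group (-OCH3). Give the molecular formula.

Atom tally by fragment:
  benzene ring core → C:6 H:6
  (− 3 ring H displaced by substituents)
  + OH → O:1 H:1
  + COOCH3 → C:2 H:3 O:2
  + OCH3 → C:1 H:3 O:1
Element totals:
  C: 9
  H: 10
  O: 4

C9H10O4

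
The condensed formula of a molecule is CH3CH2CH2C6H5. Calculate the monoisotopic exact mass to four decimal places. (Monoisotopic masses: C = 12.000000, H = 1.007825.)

120.0939

Element totals:
  C: 9
  H: 12
Molecular formula: C9H12.
  M = 9(12.0) + 12(1.007825)
    = 108.000000 + 12.093900 = 120.093900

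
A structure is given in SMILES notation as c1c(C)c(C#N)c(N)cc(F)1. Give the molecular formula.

Atom tally by fragment:
  benzene ring core → C:6 H:6
  (− 4 ring H displaced by substituents)
  + CH3 → C:1 H:3
  + CN → C:1 N:1
  + NH2 → N:1 H:2
  + F → F:1
Element totals:
  C: 8
  H: 7
  F: 1
  N: 2

C8H7FN2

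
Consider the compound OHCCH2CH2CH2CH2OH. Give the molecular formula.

Atom tally by fragment:
  OHCCH2 → C:2 H:3 O:1
  CH2 → C:1 H:2
  CH2CH2OH → C:2 H:5 O:1
Element totals:
  C: 5
  H: 10
  O: 2

C5H10O2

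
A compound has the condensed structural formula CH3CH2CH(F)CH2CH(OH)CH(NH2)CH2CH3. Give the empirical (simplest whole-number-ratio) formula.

Atom tally by fragment:
  CH3 → C:1 H:3
  CH2 → C:1 H:2
  CH(F) → C:1 H:1 F:1
  CH2 → C:1 H:2
  CH(OH) → C:1 H:2 O:1
  CH(NH2) → C:1 H:3 N:1
  CH2 → C:1 H:2
  CH3 → C:1 H:3
Element totals:
  C: 8
  H: 18
  F: 1
  N: 1
  O: 1
Molecular formula: C8H18FNO.
gcd of subscripts (8, 1, 18, 1, 1) = 1, so the empirical formula equals the molecular formula.

C8H18FNO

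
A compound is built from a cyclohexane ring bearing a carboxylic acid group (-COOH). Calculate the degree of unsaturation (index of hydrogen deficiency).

Atom tally by fragment:
  cyclohexane ring core → C:6 H:12
  (− 1 ring H displaced by substituents)
  + COOH → C:1 H:1 O:2
Element totals:
  C: 7
  H: 12
  O: 2
Molecular formula: C7H12O2.
DoU = (2C + 2 + N − H − X) / 2 = (2·7 + 2 + 0 − 12 − 0) / 2 = 2.

2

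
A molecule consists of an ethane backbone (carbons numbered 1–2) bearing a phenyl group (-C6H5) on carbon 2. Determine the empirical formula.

Atom tally by fragment:
  CH3 → C:1 H:3
  CH2C6H5 → C:7 H:7
Element totals:
  C: 8
  H: 10
Molecular formula: C8H10.
gcd of subscripts = 2; dividing each by 2:
  C: 8/2 = 4
  H: 10/2 = 5

C4H5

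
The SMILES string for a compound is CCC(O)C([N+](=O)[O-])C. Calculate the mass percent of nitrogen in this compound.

Atom tally by fragment:
  CH3 → C:1 H:3
  CH2 → C:1 H:2
  CH(OH) → C:1 H:2 O:1
  CH(NO2) → C:1 H:1 N:1 O:2
  CH3 → C:1 H:3
Element totals:
  C: 5
  H: 11
  N: 1
  O: 3
Molecular formula: C5H11NO3.
Molar mass = 133.147 g/mol.
Mass from N: 1 × 14.007 = 14.007 g/mol.
%N = 14.007 / 133.147 × 100 = 10.52%.

10.52%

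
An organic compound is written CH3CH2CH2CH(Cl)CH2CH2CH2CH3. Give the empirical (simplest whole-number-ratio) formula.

C8H17Cl

Atom tally by fragment:
  CH3 → C:1 H:3
  CH2 → C:1 H:2
  CH2 → C:1 H:2
  CH(Cl) → C:1 H:1 Cl:1
  CH2 → C:1 H:2
  CH2 → C:1 H:2
  CH2 → C:1 H:2
  CH3 → C:1 H:3
Element totals:
  C: 8
  H: 17
  Cl: 1
Molecular formula: C8H17Cl.
gcd of subscripts (8, 1, 17) = 1, so the empirical formula equals the molecular formula.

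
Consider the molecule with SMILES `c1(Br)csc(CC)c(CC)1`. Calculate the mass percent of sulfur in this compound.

14.63%

Atom tally by fragment:
  thiophene ring core → C:4 H:4 S:1
  (− 3 ring H displaced by substituents)
  + Br → Br:1
  + C2H5 → C:2 H:5
  + C2H5 → C:2 H:5
Element totals:
  C: 8
  H: 11
  Br: 1
  S: 1
Molecular formula: C8H11BrS.
Molar mass = 219.140 g/mol.
Mass from S: 1 × 32.06 = 32.060 g/mol.
%S = 32.060 / 219.140 × 100 = 14.63%.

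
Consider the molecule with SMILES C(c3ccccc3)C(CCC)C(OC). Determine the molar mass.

192.30 g/mol

Atom tally by fragment:
  C6H5CH2 → C:7 H:7
  CH(CH2CH2CH3) → C:4 H:8
  CH2OCH3 → C:2 H:5 O:1
Element totals:
  C: 13
  H: 20
  O: 1
Molecular formula: C13H20O.
  M = 13(12.011) + 20(1.008) + 15.999
    = 156.143 + 20.160 + 15.999 = 192.302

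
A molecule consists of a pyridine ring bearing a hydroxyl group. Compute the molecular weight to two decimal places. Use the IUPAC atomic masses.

95.10 g/mol

Atom tally by fragment:
  pyridine ring core → C:5 H:5 N:1
  (− 1 ring H displaced by substituents)
  + OH → O:1 H:1
Element totals:
  C: 5
  H: 5
  N: 1
  O: 1
Molecular formula: C5H5NO.
  M = 5(12.011) + 5(1.008) + 14.007 + 15.999
    = 60.055 + 5.040 + 14.007 + 15.999 = 95.101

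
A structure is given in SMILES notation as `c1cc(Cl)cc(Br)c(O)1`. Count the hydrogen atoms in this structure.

4

Atom tally by fragment:
  benzene ring core → C:6 H:6
  (− 3 ring H displaced by substituents)
  + Cl → Cl:1
  + Br → Br:1
  + OH → O:1 H:1
Element totals:
  C: 6
  H: 4
  Br: 1
  Cl: 1
  O: 1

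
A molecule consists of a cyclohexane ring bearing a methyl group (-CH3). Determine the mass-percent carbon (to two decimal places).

Atom tally by fragment:
  cyclohexane ring core → C:6 H:12
  (− 1 ring H displaced by substituents)
  + CH3 → C:1 H:3
Element totals:
  C: 7
  H: 14
Molecular formula: C7H14.
Molar mass = 98.189 g/mol.
Mass from C: 7 × 12.011 = 84.077 g/mol.
%C = 84.077 / 98.189 × 100 = 85.63%.

85.63%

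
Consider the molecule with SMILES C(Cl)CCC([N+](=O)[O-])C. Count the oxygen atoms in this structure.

Atom tally by fragment:
  ClCH2 → C:1 H:2 Cl:1
  CH2 → C:1 H:2
  CH2 → C:1 H:2
  CH(NO2) → C:1 H:1 N:1 O:2
  CH3 → C:1 H:3
Element totals:
  C: 5
  H: 10
  Cl: 1
  N: 1
  O: 2

2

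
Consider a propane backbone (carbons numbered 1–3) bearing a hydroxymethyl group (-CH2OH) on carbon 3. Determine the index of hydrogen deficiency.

0

Atom tally by fragment:
  CH3 → C:1 H:3
  CH2 → C:1 H:2
  CH2CH2OH → C:2 H:5 O:1
Element totals:
  C: 4
  H: 10
  O: 1
Molecular formula: C4H10O.
DoU = (2C + 2 + N − H − X) / 2 = (2·4 + 2 + 0 − 10 − 0) / 2 = 0.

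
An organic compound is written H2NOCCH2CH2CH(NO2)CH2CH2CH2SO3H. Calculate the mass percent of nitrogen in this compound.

Element totals:
  C: 7
  H: 14
  N: 2
  O: 6
  S: 1
Molecular formula: C7H14N2O6S.
Molar mass = 254.257 g/mol.
Mass from N: 2 × 14.007 = 28.014 g/mol.
%N = 28.014 / 254.257 × 100 = 11.02%.

11.02%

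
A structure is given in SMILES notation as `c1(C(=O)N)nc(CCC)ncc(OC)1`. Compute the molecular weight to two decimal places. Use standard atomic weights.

195.22 g/mol

Atom tally by fragment:
  pyrimidine ring core → C:4 H:4 N:2
  (− 3 ring H displaced by substituents)
  + CONH2 → C:1 H:2 O:1 N:1
  + CH2CH2CH3 → C:3 H:7
  + OCH3 → C:1 H:3 O:1
Element totals:
  C: 9
  H: 13
  N: 3
  O: 2
Molecular formula: C9H13N3O2.
  M = 9(12.011) + 13(1.008) + 3(14.007) + 2(15.999)
    = 108.099 + 13.104 + 42.021 + 31.998 = 195.222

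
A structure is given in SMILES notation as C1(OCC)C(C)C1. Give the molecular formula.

C6H12O

Atom tally by fragment:
  cyclopropane ring core → C:3 H:6
  (− 2 ring H displaced by substituents)
  + OC2H5 → C:2 H:5 O:1
  + CH3 → C:1 H:3
Element totals:
  C: 6
  H: 12
  O: 1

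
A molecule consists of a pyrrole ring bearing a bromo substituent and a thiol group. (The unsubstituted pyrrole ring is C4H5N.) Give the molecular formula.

C4H4BrNS

Atom tally by fragment:
  pyrrole ring core → C:4 H:5 N:1
  (− 2 ring H displaced by substituents)
  + Br → Br:1
  + SH → S:1 H:1
Element totals:
  C: 4
  H: 4
  Br: 1
  N: 1
  S: 1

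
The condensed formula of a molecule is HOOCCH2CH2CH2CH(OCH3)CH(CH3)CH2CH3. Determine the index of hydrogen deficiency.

Element totals:
  C: 10
  H: 20
  O: 3
Molecular formula: C10H20O3.
DoU = (2C + 2 + N − H − X) / 2 = (2·10 + 2 + 0 − 20 − 0) / 2 = 1.

1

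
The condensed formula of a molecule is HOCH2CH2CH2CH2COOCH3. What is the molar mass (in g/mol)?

Atom tally by fragment:
  HOCH2CH2 → C:2 H:5 O:1
  CH2 → C:1 H:2
  CH2COOCH3 → C:3 H:5 O:2
Element totals:
  C: 6
  H: 12
  O: 3
Molecular formula: C6H12O3.
  M = 6(12.011) + 12(1.008) + 3(15.999)
    = 72.066 + 12.096 + 47.997 = 132.159

132.16 g/mol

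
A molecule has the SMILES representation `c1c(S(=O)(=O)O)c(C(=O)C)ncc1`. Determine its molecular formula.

C7H7NO4S

Atom tally by fragment:
  pyridine ring core → C:5 H:5 N:1
  (− 2 ring H displaced by substituents)
  + SO3H → S:1 O:3 H:1
  + COCH3 → C:2 H:3 O:1
Element totals:
  C: 7
  H: 7
  N: 1
  O: 4
  S: 1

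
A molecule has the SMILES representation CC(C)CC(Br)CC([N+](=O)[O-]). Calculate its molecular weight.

224.10 g/mol

Atom tally by fragment:
  CH3 → C:1 H:3
  CH(CH3) → C:2 H:4
  CH2 → C:1 H:2
  CH(Br) → C:1 H:1 Br:1
  CH2 → C:1 H:2
  CH2NO2 → C:1 H:2 N:1 O:2
Element totals:
  C: 7
  H: 14
  Br: 1
  N: 1
  O: 2
Molecular formula: C7H14BrNO2.
  M = 7(12.011) + 14(1.008) + 79.904 + 14.007 + 2(15.999)
    = 84.077 + 14.112 + 79.904 + 14.007 + 31.998 = 224.098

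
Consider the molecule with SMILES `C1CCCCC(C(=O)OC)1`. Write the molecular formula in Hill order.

Atom tally by fragment:
  cyclohexane ring core → C:6 H:12
  (− 1 ring H displaced by substituents)
  + COOCH3 → C:2 H:3 O:2
Element totals:
  C: 8
  H: 14
  O: 2

C8H14O2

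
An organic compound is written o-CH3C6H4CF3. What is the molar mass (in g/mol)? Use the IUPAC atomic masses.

160.14 g/mol

Element totals:
  C: 8
  H: 7
  F: 3
Molecular formula: C8H7F3.
  M = 8(12.011) + 7(1.008) + 3(18.998)
    = 96.088 + 7.056 + 56.994 = 160.138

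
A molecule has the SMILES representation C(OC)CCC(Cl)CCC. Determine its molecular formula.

Atom tally by fragment:
  CH3OCH2 → C:2 H:5 O:1
  CH2 → C:1 H:2
  CH2 → C:1 H:2
  CH(Cl) → C:1 H:1 Cl:1
  CH2 → C:1 H:2
  CH2 → C:1 H:2
  CH3 → C:1 H:3
Element totals:
  C: 8
  H: 17
  Cl: 1
  O: 1

C8H17ClO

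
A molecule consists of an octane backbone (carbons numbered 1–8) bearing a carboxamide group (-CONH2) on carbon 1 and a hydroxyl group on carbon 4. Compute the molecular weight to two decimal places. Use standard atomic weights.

173.26 g/mol

Atom tally by fragment:
  H2NOCCH2 → C:2 H:4 O:1 N:1
  CH2 → C:1 H:2
  CH2 → C:1 H:2
  CH(OH) → C:1 H:2 O:1
  CH2 → C:1 H:2
  CH2 → C:1 H:2
  CH2 → C:1 H:2
  CH3 → C:1 H:3
Element totals:
  C: 9
  H: 19
  N: 1
  O: 2
Molecular formula: C9H19NO2.
  M = 9(12.011) + 19(1.008) + 14.007 + 2(15.999)
    = 108.099 + 19.152 + 14.007 + 31.998 = 173.256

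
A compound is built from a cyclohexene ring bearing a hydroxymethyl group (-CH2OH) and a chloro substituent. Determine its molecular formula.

C7H11ClO

Atom tally by fragment:
  cyclohexene ring core → C:6 H:10
  (− 2 ring H displaced by substituents)
  + CH2OH → C:1 H:3 O:1
  + Cl → Cl:1
Element totals:
  C: 7
  H: 11
  Cl: 1
  O: 1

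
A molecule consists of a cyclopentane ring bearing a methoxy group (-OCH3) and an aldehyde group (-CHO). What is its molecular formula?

Atom tally by fragment:
  cyclopentane ring core → C:5 H:10
  (− 2 ring H displaced by substituents)
  + OCH3 → C:1 H:3 O:1
  + CHO → C:1 H:1 O:1
Element totals:
  C: 7
  H: 12
  O: 2

C7H12O2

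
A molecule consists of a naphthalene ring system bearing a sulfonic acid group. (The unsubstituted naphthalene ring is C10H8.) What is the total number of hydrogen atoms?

Atom tally by fragment:
  naphthalene ring system core → C:10 H:8
  (− 1 ring H displaced by substituents)
  + SO3H → S:1 O:3 H:1
Element totals:
  C: 10
  H: 8
  O: 3
  S: 1

8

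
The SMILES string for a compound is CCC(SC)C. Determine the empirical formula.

Atom tally by fragment:
  CH3 → C:1 H:3
  CH2 → C:1 H:2
  CH(SCH3) → C:2 H:4 S:1
  CH3 → C:1 H:3
Element totals:
  C: 5
  H: 12
  S: 1
Molecular formula: C5H12S.
gcd of subscripts (5, 12, 1) = 1, so the empirical formula equals the molecular formula.

C5H12S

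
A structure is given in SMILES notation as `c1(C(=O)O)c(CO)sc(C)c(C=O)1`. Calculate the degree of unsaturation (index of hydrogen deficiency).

Atom tally by fragment:
  thiophene ring core → C:4 H:4 S:1
  (− 4 ring H displaced by substituents)
  + COOH → C:1 H:1 O:2
  + CH2OH → C:1 H:3 O:1
  + CH3 → C:1 H:3
  + CHO → C:1 H:1 O:1
Element totals:
  C: 8
  H: 8
  O: 4
  S: 1
Molecular formula: C8H8O4S.
DoU = (2C + 2 + N − H − X) / 2 = (2·8 + 2 + 0 − 8 − 0) / 2 = 5.

5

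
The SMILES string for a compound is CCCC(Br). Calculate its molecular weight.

137.02 g/mol

Atom tally by fragment:
  CH3 → C:1 H:3
  CH2 → C:1 H:2
  CH2 → C:1 H:2
  CH2Br → C:1 H:2 Br:1
Element totals:
  C: 4
  H: 9
  Br: 1
Molecular formula: C4H9Br.
  M = 4(12.011) + 9(1.008) + 79.904
    = 48.044 + 9.072 + 79.904 = 137.020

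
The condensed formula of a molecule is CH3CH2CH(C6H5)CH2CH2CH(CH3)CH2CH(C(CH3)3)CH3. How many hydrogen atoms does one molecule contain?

34

Atom tally by fragment:
  CH3 → C:1 H:3
  CH2 → C:1 H:2
  CH(C6H5) → C:7 H:6
  CH2 → C:1 H:2
  CH2 → C:1 H:2
  CH(CH3) → C:2 H:4
  CH2 → C:1 H:2
  CH(C(CH3)3) → C:5 H:10
  CH3 → C:1 H:3
Element totals:
  C: 20
  H: 34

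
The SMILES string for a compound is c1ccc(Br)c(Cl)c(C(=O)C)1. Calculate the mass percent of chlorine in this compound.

Atom tally by fragment:
  benzene ring core → C:6 H:6
  (− 3 ring H displaced by substituents)
  + Br → Br:1
  + Cl → Cl:1
  + COCH3 → C:2 H:3 O:1
Element totals:
  C: 8
  H: 6
  Br: 1
  Cl: 1
  O: 1
Molecular formula: C8H6BrClO.
Molar mass = 233.489 g/mol.
Mass from Cl: 1 × 35.45 = 35.450 g/mol.
%Cl = 35.450 / 233.489 × 100 = 15.18%.

15.18%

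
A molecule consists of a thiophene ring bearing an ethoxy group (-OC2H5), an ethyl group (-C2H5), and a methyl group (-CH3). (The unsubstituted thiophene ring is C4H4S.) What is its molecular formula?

Atom tally by fragment:
  thiophene ring core → C:4 H:4 S:1
  (− 3 ring H displaced by substituents)
  + OC2H5 → C:2 H:5 O:1
  + C2H5 → C:2 H:5
  + CH3 → C:1 H:3
Element totals:
  C: 9
  H: 14
  O: 1
  S: 1

C9H14OS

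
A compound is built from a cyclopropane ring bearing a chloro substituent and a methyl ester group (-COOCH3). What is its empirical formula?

Atom tally by fragment:
  cyclopropane ring core → C:3 H:6
  (− 2 ring H displaced by substituents)
  + Cl → Cl:1
  + COOCH3 → C:2 H:3 O:2
Element totals:
  C: 5
  H: 7
  Cl: 1
  O: 2
Molecular formula: C5H7ClO2.
gcd of subscripts (5, 1, 7, 2) = 1, so the empirical formula equals the molecular formula.

C5H7ClO2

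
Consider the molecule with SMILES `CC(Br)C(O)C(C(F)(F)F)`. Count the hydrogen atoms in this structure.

Atom tally by fragment:
  CH3 → C:1 H:3
  CH(Br) → C:1 H:1 Br:1
  CH(OH) → C:1 H:2 O:1
  CH2CF3 → C:2 H:2 F:3
Element totals:
  C: 5
  H: 8
  Br: 1
  F: 3
  O: 1

8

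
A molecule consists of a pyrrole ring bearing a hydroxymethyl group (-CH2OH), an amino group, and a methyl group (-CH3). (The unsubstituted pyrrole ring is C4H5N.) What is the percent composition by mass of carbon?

Atom tally by fragment:
  pyrrole ring core → C:4 H:5 N:1
  (− 3 ring H displaced by substituents)
  + CH2OH → C:1 H:3 O:1
  + NH2 → N:1 H:2
  + CH3 → C:1 H:3
Element totals:
  C: 6
  H: 10
  N: 2
  O: 1
Molecular formula: C6H10N2O.
Molar mass = 126.159 g/mol.
Mass from C: 6 × 12.011 = 72.066 g/mol.
%C = 72.066 / 126.159 × 100 = 57.12%.

57.12%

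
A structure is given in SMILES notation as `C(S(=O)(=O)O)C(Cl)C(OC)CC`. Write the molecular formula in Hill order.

Atom tally by fragment:
  HO3SCH2 → C:1 H:3 S:1 O:3
  CH(Cl) → C:1 H:1 Cl:1
  CH(OCH3) → C:2 H:4 O:1
  CH2 → C:1 H:2
  CH3 → C:1 H:3
Element totals:
  C: 6
  H: 13
  Cl: 1
  O: 4
  S: 1

C6H13ClO4S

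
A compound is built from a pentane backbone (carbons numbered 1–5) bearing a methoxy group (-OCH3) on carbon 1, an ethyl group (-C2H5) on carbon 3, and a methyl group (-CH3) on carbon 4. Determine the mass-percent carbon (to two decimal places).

Atom tally by fragment:
  CH3OCH2 → C:2 H:5 O:1
  CH2 → C:1 H:2
  CH(C2H5) → C:3 H:6
  CH(CH3) → C:2 H:4
  CH3 → C:1 H:3
Element totals:
  C: 9
  H: 20
  O: 1
Molecular formula: C9H20O.
Molar mass = 144.258 g/mol.
Mass from C: 9 × 12.011 = 108.099 g/mol.
%C = 108.099 / 144.258 × 100 = 74.93%.

74.93%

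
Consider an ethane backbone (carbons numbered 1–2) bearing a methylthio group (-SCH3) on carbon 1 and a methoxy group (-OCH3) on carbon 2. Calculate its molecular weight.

Atom tally by fragment:
  CH3SCH2 → C:2 H:5 S:1
  CH2OCH3 → C:2 H:5 O:1
Element totals:
  C: 4
  H: 10
  O: 1
  S: 1
Molecular formula: C4H10OS.
  M = 4(12.011) + 10(1.008) + 15.999 + 32.06
    = 48.044 + 10.080 + 15.999 + 32.060 = 106.183

106.18 g/mol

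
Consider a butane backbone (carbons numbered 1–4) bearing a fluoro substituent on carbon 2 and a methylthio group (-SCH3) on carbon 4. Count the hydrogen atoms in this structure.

Atom tally by fragment:
  CH3 → C:1 H:3
  CH(F) → C:1 H:1 F:1
  CH2 → C:1 H:2
  CH2SCH3 → C:2 H:5 S:1
Element totals:
  C: 5
  H: 11
  F: 1
  S: 1

11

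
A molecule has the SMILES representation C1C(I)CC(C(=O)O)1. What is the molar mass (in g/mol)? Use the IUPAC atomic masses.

226.01 g/mol

Atom tally by fragment:
  cyclobutane ring core → C:4 H:8
  (− 2 ring H displaced by substituents)
  + I → I:1
  + COOH → C:1 H:1 O:2
Element totals:
  C: 5
  H: 7
  I: 1
  O: 2
Molecular formula: C5H7IO2.
  M = 5(12.011) + 7(1.008) + 126.904 + 2(15.999)
    = 60.055 + 7.056 + 126.904 + 31.998 = 226.013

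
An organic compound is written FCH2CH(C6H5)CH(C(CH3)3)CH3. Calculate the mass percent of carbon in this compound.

Atom tally by fragment:
  FCH2 → C:1 H:2 F:1
  CH(C6H5) → C:7 H:6
  CH(C(CH3)3) → C:5 H:10
  CH3 → C:1 H:3
Element totals:
  C: 14
  H: 21
  F: 1
Molecular formula: C14H21F.
Molar mass = 208.320 g/mol.
Mass from C: 14 × 12.011 = 168.154 g/mol.
%C = 168.154 / 208.320 × 100 = 80.72%.

80.72%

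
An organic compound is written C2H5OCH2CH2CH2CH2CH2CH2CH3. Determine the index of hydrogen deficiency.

Atom tally by fragment:
  C2H5OCH2 → C:3 H:7 O:1
  CH2 → C:1 H:2
  CH2 → C:1 H:2
  CH2 → C:1 H:2
  CH2 → C:1 H:2
  CH2 → C:1 H:2
  CH3 → C:1 H:3
Element totals:
  C: 9
  H: 20
  O: 1
Molecular formula: C9H20O.
DoU = (2C + 2 + N − H − X) / 2 = (2·9 + 2 + 0 − 20 − 0) / 2 = 0.

0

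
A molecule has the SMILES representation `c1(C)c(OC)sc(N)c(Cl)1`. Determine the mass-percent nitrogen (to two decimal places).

7.88%

Atom tally by fragment:
  thiophene ring core → C:4 H:4 S:1
  (− 4 ring H displaced by substituents)
  + CH3 → C:1 H:3
  + OCH3 → C:1 H:3 O:1
  + NH2 → N:1 H:2
  + Cl → Cl:1
Element totals:
  C: 6
  H: 8
  Cl: 1
  N: 1
  O: 1
  S: 1
Molecular formula: C6H8ClNOS.
Molar mass = 177.646 g/mol.
Mass from N: 1 × 14.007 = 14.007 g/mol.
%N = 14.007 / 177.646 × 100 = 7.88%.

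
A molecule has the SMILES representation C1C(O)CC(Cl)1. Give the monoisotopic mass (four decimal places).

106.0185

Atom tally by fragment:
  cyclobutane ring core → C:4 H:8
  (− 2 ring H displaced by substituents)
  + OH → O:1 H:1
  + Cl → Cl:1
Element totals:
  C: 4
  H: 7
  Cl: 1
  O: 1
Molecular formula: C4H7ClO.
  M = 4(12.0) + 7(1.007825) + 34.968853 + 15.994915
    = 48.000000 + 7.054775 + 34.968853 + 15.994915 = 106.018543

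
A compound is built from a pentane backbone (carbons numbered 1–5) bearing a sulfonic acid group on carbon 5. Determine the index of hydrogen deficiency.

0

Atom tally by fragment:
  CH3 → C:1 H:3
  CH2 → C:1 H:2
  CH2 → C:1 H:2
  CH2 → C:1 H:2
  CH2SO3H → C:1 H:3 S:1 O:3
Element totals:
  C: 5
  H: 12
  O: 3
  S: 1
Molecular formula: C5H12O3S.
DoU = (2C + 2 + N − H − X) / 2 = (2·5 + 2 + 0 − 12 − 0) / 2 = 0.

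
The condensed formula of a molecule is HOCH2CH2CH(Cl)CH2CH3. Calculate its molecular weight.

Atom tally by fragment:
  HOCH2CH2 → C:2 H:5 O:1
  CH(Cl) → C:1 H:1 Cl:1
  CH2 → C:1 H:2
  CH3 → C:1 H:3
Element totals:
  C: 5
  H: 11
  Cl: 1
  O: 1
Molecular formula: C5H11ClO.
  M = 5(12.011) + 11(1.008) + 35.45 + 15.999
    = 60.055 + 11.088 + 35.450 + 15.999 = 122.592

122.59 g/mol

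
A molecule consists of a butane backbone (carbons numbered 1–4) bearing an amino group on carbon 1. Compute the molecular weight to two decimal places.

73.14 g/mol

Atom tally by fragment:
  H2NCH2 → C:1 H:4 N:1
  CH2 → C:1 H:2
  CH2 → C:1 H:2
  CH3 → C:1 H:3
Element totals:
  C: 4
  H: 11
  N: 1
Molecular formula: C4H11N.
  M = 4(12.011) + 11(1.008) + 14.007
    = 48.044 + 11.088 + 14.007 = 73.139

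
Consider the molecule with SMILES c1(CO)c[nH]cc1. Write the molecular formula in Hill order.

Atom tally by fragment:
  pyrrole ring core → C:4 H:5 N:1
  (− 1 ring H displaced by substituents)
  + CH2OH → C:1 H:3 O:1
Element totals:
  C: 5
  H: 7
  N: 1
  O: 1

C5H7NO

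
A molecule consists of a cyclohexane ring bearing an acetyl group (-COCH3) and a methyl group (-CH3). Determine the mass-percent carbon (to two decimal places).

Atom tally by fragment:
  cyclohexane ring core → C:6 H:12
  (− 2 ring H displaced by substituents)
  + COCH3 → C:2 H:3 O:1
  + CH3 → C:1 H:3
Element totals:
  C: 9
  H: 16
  O: 1
Molecular formula: C9H16O.
Molar mass = 140.226 g/mol.
Mass from C: 9 × 12.011 = 108.099 g/mol.
%C = 108.099 / 140.226 × 100 = 77.09%.

77.09%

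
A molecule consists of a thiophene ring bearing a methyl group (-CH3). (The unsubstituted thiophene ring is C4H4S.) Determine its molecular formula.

Atom tally by fragment:
  thiophene ring core → C:4 H:4 S:1
  (− 1 ring H displaced by substituents)
  + CH3 → C:1 H:3
Element totals:
  C: 5
  H: 6
  S: 1

C5H6S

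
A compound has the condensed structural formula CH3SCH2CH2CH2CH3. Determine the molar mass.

104.21 g/mol

Element totals:
  C: 5
  H: 12
  S: 1
Molecular formula: C5H12S.
  M = 5(12.011) + 12(1.008) + 32.06
    = 60.055 + 12.096 + 32.060 = 104.211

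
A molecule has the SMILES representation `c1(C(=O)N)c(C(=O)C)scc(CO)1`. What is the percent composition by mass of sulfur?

16.09%

Atom tally by fragment:
  thiophene ring core → C:4 H:4 S:1
  (− 3 ring H displaced by substituents)
  + CONH2 → C:1 H:2 O:1 N:1
  + COCH3 → C:2 H:3 O:1
  + CH2OH → C:1 H:3 O:1
Element totals:
  C: 8
  H: 9
  N: 1
  O: 3
  S: 1
Molecular formula: C8H9NO3S.
Molar mass = 199.224 g/mol.
Mass from S: 1 × 32.06 = 32.060 g/mol.
%S = 32.060 / 199.224 × 100 = 16.09%.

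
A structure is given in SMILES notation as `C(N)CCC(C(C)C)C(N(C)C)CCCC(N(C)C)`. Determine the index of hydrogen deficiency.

Atom tally by fragment:
  H2NCH2 → C:1 H:4 N:1
  CH2 → C:1 H:2
  CH2 → C:1 H:2
  CH(CH(CH3)2) → C:4 H:8
  CH(N(CH3)2) → C:3 H:7 N:1
  CH2 → C:1 H:2
  CH2 → C:1 H:2
  CH2 → C:1 H:2
  CH2N(CH3)2 → C:3 H:8 N:1
Element totals:
  C: 16
  H: 37
  N: 3
Molecular formula: C16H37N3.
DoU = (2C + 2 + N − H − X) / 2 = (2·16 + 2 + 3 − 37 − 0) / 2 = 0.

0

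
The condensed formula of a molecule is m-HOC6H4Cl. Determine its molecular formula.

Element totals:
  C: 6
  H: 5
  Cl: 1
  O: 1

C6H5ClO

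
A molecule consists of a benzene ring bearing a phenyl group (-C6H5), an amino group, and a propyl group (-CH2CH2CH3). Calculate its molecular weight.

Atom tally by fragment:
  benzene ring core → C:6 H:6
  (− 3 ring H displaced by substituents)
  + C6H5 → C:6 H:5
  + NH2 → N:1 H:2
  + CH2CH2CH3 → C:3 H:7
Element totals:
  C: 15
  H: 17
  N: 1
Molecular formula: C15H17N.
  M = 15(12.011) + 17(1.008) + 14.007
    = 180.165 + 17.136 + 14.007 = 211.308

211.31 g/mol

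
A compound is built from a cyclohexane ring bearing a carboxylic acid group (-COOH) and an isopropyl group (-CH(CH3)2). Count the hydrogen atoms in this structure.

18

Atom tally by fragment:
  cyclohexane ring core → C:6 H:12
  (− 2 ring H displaced by substituents)
  + COOH → C:1 H:1 O:2
  + CH(CH3)2 → C:3 H:7
Element totals:
  C: 10
  H: 18
  O: 2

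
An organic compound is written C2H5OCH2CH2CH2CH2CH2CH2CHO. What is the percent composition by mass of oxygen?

20.22%

Element totals:
  C: 9
  H: 18
  O: 2
Molecular formula: C9H18O2.
Molar mass = 158.241 g/mol.
Mass from O: 2 × 15.999 = 31.998 g/mol.
%O = 31.998 / 158.241 × 100 = 20.22%.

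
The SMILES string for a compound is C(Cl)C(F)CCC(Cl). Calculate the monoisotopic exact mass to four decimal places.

158.0065

Atom tally by fragment:
  ClCH2 → C:1 H:2 Cl:1
  CH(F) → C:1 H:1 F:1
  CH2 → C:1 H:2
  CH2 → C:1 H:2
  CH2Cl → C:1 H:2 Cl:1
Element totals:
  C: 5
  H: 9
  Cl: 2
  F: 1
Molecular formula: C5H9Cl2F.
  M = 5(12.0) + 9(1.007825) + 2(34.968853) + 18.998403
    = 60.000000 + 9.070425 + 69.937706 + 18.998403 = 158.006534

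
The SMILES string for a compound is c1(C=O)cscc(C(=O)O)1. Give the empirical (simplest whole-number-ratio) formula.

Atom tally by fragment:
  thiophene ring core → C:4 H:4 S:1
  (− 2 ring H displaced by substituents)
  + CHO → C:1 H:1 O:1
  + COOH → C:1 H:1 O:2
Element totals:
  C: 6
  H: 4
  O: 3
  S: 1
Molecular formula: C6H4O3S.
gcd of subscripts (6, 4, 3, 1) = 1, so the empirical formula equals the molecular formula.

C6H4O3S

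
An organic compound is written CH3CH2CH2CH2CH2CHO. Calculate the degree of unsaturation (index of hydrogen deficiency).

1

Atom tally by fragment:
  CH3 → C:1 H:3
  CH2 → C:1 H:2
  CH2 → C:1 H:2
  CH2 → C:1 H:2
  CH2CHO → C:2 H:3 O:1
Element totals:
  C: 6
  H: 12
  O: 1
Molecular formula: C6H12O.
DoU = (2C + 2 + N − H − X) / 2 = (2·6 + 2 + 0 − 12 − 0) / 2 = 1.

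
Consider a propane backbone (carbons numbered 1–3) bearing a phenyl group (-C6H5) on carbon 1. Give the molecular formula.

Atom tally by fragment:
  C6H5CH2 → C:7 H:7
  CH2 → C:1 H:2
  CH3 → C:1 H:3
Element totals:
  C: 9
  H: 12

C9H12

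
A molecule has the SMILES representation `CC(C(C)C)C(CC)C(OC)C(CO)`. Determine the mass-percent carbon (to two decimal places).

71.23%

Atom tally by fragment:
  CH3 → C:1 H:3
  CH(CH(CH3)2) → C:4 H:8
  CH(C2H5) → C:3 H:6
  CH(OCH3) → C:2 H:4 O:1
  CH2CH2OH → C:2 H:5 O:1
Element totals:
  C: 12
  H: 26
  O: 2
Molecular formula: C12H26O2.
Molar mass = 202.338 g/mol.
Mass from C: 12 × 12.011 = 144.132 g/mol.
%C = 144.132 / 202.338 × 100 = 71.23%.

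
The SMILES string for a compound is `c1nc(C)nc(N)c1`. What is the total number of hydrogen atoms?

Atom tally by fragment:
  pyrimidine ring core → C:4 H:4 N:2
  (− 2 ring H displaced by substituents)
  + CH3 → C:1 H:3
  + NH2 → N:1 H:2
Element totals:
  C: 5
  H: 7
  N: 3

7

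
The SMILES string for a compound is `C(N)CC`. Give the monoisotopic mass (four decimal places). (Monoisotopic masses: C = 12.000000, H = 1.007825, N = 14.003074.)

Atom tally by fragment:
  H2NCH2 → C:1 H:4 N:1
  CH2 → C:1 H:2
  CH3 → C:1 H:3
Element totals:
  C: 3
  H: 9
  N: 1
Molecular formula: C3H9N.
  M = 3(12.0) + 9(1.007825) + 14.003074
    = 36.000000 + 9.070425 + 14.003074 = 59.073499

59.0735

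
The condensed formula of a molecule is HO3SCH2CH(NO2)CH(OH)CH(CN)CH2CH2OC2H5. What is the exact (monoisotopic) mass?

296.0678

Atom tally by fragment:
  HO3SCH2 → C:1 H:3 S:1 O:3
  CH(NO2) → C:1 H:1 N:1 O:2
  CH(OH) → C:1 H:2 O:1
  CH(CN) → C:2 H:1 N:1
  CH2 → C:1 H:2
  CH2OC2H5 → C:3 H:7 O:1
Element totals:
  C: 9
  H: 16
  N: 2
  O: 7
  S: 1
Molecular formula: C9H16N2O7S.
  M = 9(12.0) + 16(1.007825) + 2(14.003074) + 7(15.994915) + 31.972071
    = 108.000000 + 16.125200 + 28.006148 + 111.964405 + 31.972071 = 296.067824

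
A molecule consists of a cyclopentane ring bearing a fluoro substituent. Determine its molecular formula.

C5H9F

Atom tally by fragment:
  cyclopentane ring core → C:5 H:10
  (− 1 ring H displaced by substituents)
  + F → F:1
Element totals:
  C: 5
  H: 9
  F: 1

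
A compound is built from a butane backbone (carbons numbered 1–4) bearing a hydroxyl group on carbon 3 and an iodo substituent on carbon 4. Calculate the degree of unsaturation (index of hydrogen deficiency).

0

Atom tally by fragment:
  CH3 → C:1 H:3
  CH2 → C:1 H:2
  CH(OH) → C:1 H:2 O:1
  CH2I → C:1 H:2 I:1
Element totals:
  C: 4
  H: 9
  I: 1
  O: 1
Molecular formula: C4H9IO.
DoU = (2C + 2 + N − H − X) / 2 = (2·4 + 2 + 0 − 9 − 1) / 2 = 0.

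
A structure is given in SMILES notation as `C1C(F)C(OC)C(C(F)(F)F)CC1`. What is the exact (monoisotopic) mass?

Atom tally by fragment:
  cyclohexane ring core → C:6 H:12
  (− 3 ring H displaced by substituents)
  + F → F:1
  + OCH3 → C:1 H:3 O:1
  + CF3 → C:1 F:3
Element totals:
  C: 8
  H: 12
  F: 4
  O: 1
Molecular formula: C8H12F4O.
  M = 8(12.0) + 12(1.007825) + 4(18.998403) + 15.994915
    = 96.000000 + 12.093900 + 75.993612 + 15.994915 = 200.082427

200.0824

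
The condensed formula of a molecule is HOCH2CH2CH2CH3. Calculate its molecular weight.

74.12 g/mol

Element totals:
  C: 4
  H: 10
  O: 1
Molecular formula: C4H10O.
  M = 4(12.011) + 10(1.008) + 15.999
    = 48.044 + 10.080 + 15.999 = 74.123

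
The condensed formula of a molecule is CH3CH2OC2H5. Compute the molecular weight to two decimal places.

74.12 g/mol

Atom tally by fragment:
  CH3 → C:1 H:3
  CH2OC2H5 → C:3 H:7 O:1
Element totals:
  C: 4
  H: 10
  O: 1
Molecular formula: C4H10O.
  M = 4(12.011) + 10(1.008) + 15.999
    = 48.044 + 10.080 + 15.999 = 74.123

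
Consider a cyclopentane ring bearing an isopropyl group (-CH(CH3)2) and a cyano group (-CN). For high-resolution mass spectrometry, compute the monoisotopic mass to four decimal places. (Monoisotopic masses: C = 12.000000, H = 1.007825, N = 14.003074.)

Atom tally by fragment:
  cyclopentane ring core → C:5 H:10
  (− 2 ring H displaced by substituents)
  + CH(CH3)2 → C:3 H:7
  + CN → C:1 N:1
Element totals:
  C: 9
  H: 15
  N: 1
Molecular formula: C9H15N.
  M = 9(12.0) + 15(1.007825) + 14.003074
    = 108.000000 + 15.117375 + 14.003074 = 137.120449

137.1204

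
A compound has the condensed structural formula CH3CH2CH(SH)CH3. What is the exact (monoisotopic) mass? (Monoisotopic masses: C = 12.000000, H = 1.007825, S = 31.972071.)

90.0503

Element totals:
  C: 4
  H: 10
  S: 1
Molecular formula: C4H10S.
  M = 4(12.0) + 10(1.007825) + 31.972071
    = 48.000000 + 10.078250 + 31.972071 = 90.050321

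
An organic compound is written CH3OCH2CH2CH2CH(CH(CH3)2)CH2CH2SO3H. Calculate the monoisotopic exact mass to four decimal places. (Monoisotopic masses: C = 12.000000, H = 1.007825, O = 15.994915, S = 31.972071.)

238.1239

Atom tally by fragment:
  CH3OCH2 → C:2 H:5 O:1
  CH2 → C:1 H:2
  CH2 → C:1 H:2
  CH(CH(CH3)2) → C:4 H:8
  CH2 → C:1 H:2
  CH2SO3H → C:1 H:3 S:1 O:3
Element totals:
  C: 10
  H: 22
  O: 4
  S: 1
Molecular formula: C10H22O4S.
  M = 10(12.0) + 22(1.007825) + 4(15.994915) + 31.972071
    = 120.000000 + 22.172150 + 63.979660 + 31.972071 = 238.123881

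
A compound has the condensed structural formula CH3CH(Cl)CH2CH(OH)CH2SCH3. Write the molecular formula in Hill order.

Atom tally by fragment:
  CH3 → C:1 H:3
  CH(Cl) → C:1 H:1 Cl:1
  CH2 → C:1 H:2
  CH(OH) → C:1 H:2 O:1
  CH2SCH3 → C:2 H:5 S:1
Element totals:
  C: 6
  H: 13
  Cl: 1
  O: 1
  S: 1

C6H13ClOS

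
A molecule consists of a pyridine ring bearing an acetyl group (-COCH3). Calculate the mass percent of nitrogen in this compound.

11.56%

Atom tally by fragment:
  pyridine ring core → C:5 H:5 N:1
  (− 1 ring H displaced by substituents)
  + COCH3 → C:2 H:3 O:1
Element totals:
  C: 7
  H: 7
  N: 1
  O: 1
Molecular formula: C7H7NO.
Molar mass = 121.139 g/mol.
Mass from N: 1 × 14.007 = 14.007 g/mol.
%N = 14.007 / 121.139 × 100 = 11.56%.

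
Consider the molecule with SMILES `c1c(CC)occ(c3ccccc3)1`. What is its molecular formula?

Atom tally by fragment:
  furan ring core → C:4 H:4 O:1
  (− 2 ring H displaced by substituents)
  + C2H5 → C:2 H:5
  + C6H5 → C:6 H:5
Element totals:
  C: 12
  H: 12
  O: 1

C12H12O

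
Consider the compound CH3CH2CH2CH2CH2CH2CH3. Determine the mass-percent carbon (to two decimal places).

Atom tally by fragment:
  CH3 → C:1 H:3
  CH2 → C:1 H:2
  CH2 → C:1 H:2
  CH2 → C:1 H:2
  CH2 → C:1 H:2
  CH2 → C:1 H:2
  CH3 → C:1 H:3
Element totals:
  C: 7
  H: 16
Molecular formula: C7H16.
Molar mass = 100.205 g/mol.
Mass from C: 7 × 12.011 = 84.077 g/mol.
%C = 84.077 / 100.205 × 100 = 83.90%.

83.90%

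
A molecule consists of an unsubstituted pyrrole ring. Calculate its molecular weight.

67.09 g/mol

Atom tally by fragment:
  pyrrole ring core → C:4 H:5 N:1
Element totals:
  C: 4
  H: 5
  N: 1
Molecular formula: C4H5N.
  M = 4(12.011) + 5(1.008) + 14.007
    = 48.044 + 5.040 + 14.007 = 67.091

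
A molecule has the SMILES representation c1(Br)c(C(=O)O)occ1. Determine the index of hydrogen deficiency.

Atom tally by fragment:
  furan ring core → C:4 H:4 O:1
  (− 2 ring H displaced by substituents)
  + Br → Br:1
  + COOH → C:1 H:1 O:2
Element totals:
  C: 5
  H: 3
  Br: 1
  O: 3
Molecular formula: C5H3BrO3.
DoU = (2C + 2 + N − H − X) / 2 = (2·5 + 2 + 0 − 3 − 1) / 2 = 4.

4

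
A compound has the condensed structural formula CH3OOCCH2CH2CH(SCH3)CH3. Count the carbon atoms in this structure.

7

Atom tally by fragment:
  CH3OOCCH2 → C:3 H:5 O:2
  CH2 → C:1 H:2
  CH(SCH3) → C:2 H:4 S:1
  CH3 → C:1 H:3
Element totals:
  C: 7
  H: 14
  O: 2
  S: 1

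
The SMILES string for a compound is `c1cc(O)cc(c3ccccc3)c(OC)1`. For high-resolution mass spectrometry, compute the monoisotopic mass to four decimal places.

200.0837

Atom tally by fragment:
  benzene ring core → C:6 H:6
  (− 3 ring H displaced by substituents)
  + OH → O:1 H:1
  + C6H5 → C:6 H:5
  + OCH3 → C:1 H:3 O:1
Element totals:
  C: 13
  H: 12
  O: 2
Molecular formula: C13H12O2.
  M = 13(12.0) + 12(1.007825) + 2(15.994915)
    = 156.000000 + 12.093900 + 31.989830 = 200.083730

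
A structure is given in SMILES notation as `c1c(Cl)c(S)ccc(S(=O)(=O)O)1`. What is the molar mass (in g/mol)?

Atom tally by fragment:
  benzene ring core → C:6 H:6
  (− 3 ring H displaced by substituents)
  + Cl → Cl:1
  + SH → S:1 H:1
  + SO3H → S:1 O:3 H:1
Element totals:
  C: 6
  H: 5
  Cl: 1
  O: 3
  S: 2
Molecular formula: C6H5ClO3S2.
  M = 6(12.011) + 5(1.008) + 35.45 + 3(15.999) + 2(32.06)
    = 72.066 + 5.040 + 35.450 + 47.997 + 64.120 = 224.673

224.67 g/mol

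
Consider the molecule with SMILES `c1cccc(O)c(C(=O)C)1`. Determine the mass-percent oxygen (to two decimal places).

23.50%

Atom tally by fragment:
  benzene ring core → C:6 H:6
  (− 2 ring H displaced by substituents)
  + OH → O:1 H:1
  + COCH3 → C:2 H:3 O:1
Element totals:
  C: 8
  H: 8
  O: 2
Molecular formula: C8H8O2.
Molar mass = 136.150 g/mol.
Mass from O: 2 × 15.999 = 31.998 g/mol.
%O = 31.998 / 136.150 × 100 = 23.50%.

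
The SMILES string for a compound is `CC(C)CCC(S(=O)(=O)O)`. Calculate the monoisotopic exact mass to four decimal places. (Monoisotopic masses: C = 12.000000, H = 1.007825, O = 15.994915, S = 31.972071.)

Atom tally by fragment:
  CH3 → C:1 H:3
  CH(CH3) → C:2 H:4
  CH2 → C:1 H:2
  CH2 → C:1 H:2
  CH2SO3H → C:1 H:3 S:1 O:3
Element totals:
  C: 6
  H: 14
  O: 3
  S: 1
Molecular formula: C6H14O3S.
  M = 6(12.0) + 14(1.007825) + 3(15.994915) + 31.972071
    = 72.000000 + 14.109550 + 47.984745 + 31.972071 = 166.066366

166.0664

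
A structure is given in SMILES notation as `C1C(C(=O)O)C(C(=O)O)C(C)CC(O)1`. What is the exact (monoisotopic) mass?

Atom tally by fragment:
  cyclohexane ring core → C:6 H:12
  (− 4 ring H displaced by substituents)
  + COOH → C:1 H:1 O:2
  + COOH → C:1 H:1 O:2
  + CH3 → C:1 H:3
  + OH → O:1 H:1
Element totals:
  C: 9
  H: 14
  O: 5
Molecular formula: C9H14O5.
  M = 9(12.0) + 14(1.007825) + 5(15.994915)
    = 108.000000 + 14.109550 + 79.974575 = 202.084125

202.0841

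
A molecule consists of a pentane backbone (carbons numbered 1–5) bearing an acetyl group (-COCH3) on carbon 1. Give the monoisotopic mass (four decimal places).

Atom tally by fragment:
  CH3COCH2 → C:3 H:5 O:1
  CH2 → C:1 H:2
  CH2 → C:1 H:2
  CH2 → C:1 H:2
  CH3 → C:1 H:3
Element totals:
  C: 7
  H: 14
  O: 1
Molecular formula: C7H14O.
  M = 7(12.0) + 14(1.007825) + 15.994915
    = 84.000000 + 14.109550 + 15.994915 = 114.104465

114.1045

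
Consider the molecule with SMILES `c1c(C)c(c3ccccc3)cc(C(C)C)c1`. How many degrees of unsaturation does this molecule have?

8

Atom tally by fragment:
  benzene ring core → C:6 H:6
  (− 3 ring H displaced by substituents)
  + CH3 → C:1 H:3
  + C6H5 → C:6 H:5
  + CH(CH3)2 → C:3 H:7
Element totals:
  C: 16
  H: 18
Molecular formula: C16H18.
DoU = (2C + 2 + N − H − X) / 2 = (2·16 + 2 + 0 − 18 − 0) / 2 = 8.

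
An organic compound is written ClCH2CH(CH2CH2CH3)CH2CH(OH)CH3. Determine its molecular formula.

Element totals:
  C: 8
  H: 17
  Cl: 1
  O: 1

C8H17ClO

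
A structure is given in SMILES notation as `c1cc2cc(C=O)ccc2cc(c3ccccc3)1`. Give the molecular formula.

C17H12O

Atom tally by fragment:
  naphthalene ring system core → C:10 H:8
  (− 2 ring H displaced by substituents)
  + CHO → C:1 H:1 O:1
  + C6H5 → C:6 H:5
Element totals:
  C: 17
  H: 12
  O: 1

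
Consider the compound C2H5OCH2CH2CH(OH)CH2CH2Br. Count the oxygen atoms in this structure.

Atom tally by fragment:
  C2H5OCH2 → C:3 H:7 O:1
  CH2 → C:1 H:2
  CH(OH) → C:1 H:2 O:1
  CH2 → C:1 H:2
  CH2Br → C:1 H:2 Br:1
Element totals:
  C: 7
  H: 15
  Br: 1
  O: 2

2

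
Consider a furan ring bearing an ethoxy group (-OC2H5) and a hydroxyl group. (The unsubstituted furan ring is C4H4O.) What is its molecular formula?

Atom tally by fragment:
  furan ring core → C:4 H:4 O:1
  (− 2 ring H displaced by substituents)
  + OC2H5 → C:2 H:5 O:1
  + OH → O:1 H:1
Element totals:
  C: 6
  H: 8
  O: 3

C6H8O3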